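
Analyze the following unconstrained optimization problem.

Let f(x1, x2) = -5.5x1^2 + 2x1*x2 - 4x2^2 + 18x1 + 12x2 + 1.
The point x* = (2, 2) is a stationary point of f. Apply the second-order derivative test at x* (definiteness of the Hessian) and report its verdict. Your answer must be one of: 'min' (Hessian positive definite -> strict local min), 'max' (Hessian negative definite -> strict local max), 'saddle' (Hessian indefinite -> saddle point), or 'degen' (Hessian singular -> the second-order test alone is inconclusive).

Compute the Hessian H = grad^2 f:
  H = [[-11, 2], [2, -8]]
Verify stationarity: grad f(x*) = H x* + g = (0, 0).
Eigenvalues of H: -12, -7.
Both eigenvalues < 0, so H is negative definite -> x* is a strict local max.

max


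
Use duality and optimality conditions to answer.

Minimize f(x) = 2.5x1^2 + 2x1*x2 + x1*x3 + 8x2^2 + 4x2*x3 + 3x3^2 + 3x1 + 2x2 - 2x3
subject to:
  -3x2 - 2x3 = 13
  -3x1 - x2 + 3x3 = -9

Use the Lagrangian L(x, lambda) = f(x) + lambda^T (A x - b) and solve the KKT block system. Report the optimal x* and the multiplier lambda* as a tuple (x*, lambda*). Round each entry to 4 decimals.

Form the Lagrangian:
  L(x, lambda) = (1/2) x^T Q x + c^T x + lambda^T (A x - b)
Stationarity (grad_x L = 0): Q x + c + A^T lambda = 0.
Primal feasibility: A x = b.

This gives the KKT block system:
  [ Q   A^T ] [ x     ]   [-c ]
  [ A    0  ] [ lambda ] = [ b ]

Solving the linear system:
  x*      = (0.692, -2.2866, -3.0701)
  lambda* = (-15.0291, -0.3944)
  f(x*)   = 97.7361

x* = (0.692, -2.2866, -3.0701), lambda* = (-15.0291, -0.3944)


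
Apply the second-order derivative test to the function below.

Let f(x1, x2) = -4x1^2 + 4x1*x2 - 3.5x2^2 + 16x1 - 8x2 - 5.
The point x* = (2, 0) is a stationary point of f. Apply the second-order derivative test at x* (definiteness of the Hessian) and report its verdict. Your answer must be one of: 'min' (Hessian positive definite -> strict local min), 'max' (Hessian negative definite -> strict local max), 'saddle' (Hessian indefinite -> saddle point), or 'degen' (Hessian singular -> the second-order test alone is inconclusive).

Compute the Hessian H = grad^2 f:
  H = [[-8, 4], [4, -7]]
Verify stationarity: grad f(x*) = H x* + g = (0, 0).
Eigenvalues of H: -11.5311, -3.4689.
Both eigenvalues < 0, so H is negative definite -> x* is a strict local max.

max


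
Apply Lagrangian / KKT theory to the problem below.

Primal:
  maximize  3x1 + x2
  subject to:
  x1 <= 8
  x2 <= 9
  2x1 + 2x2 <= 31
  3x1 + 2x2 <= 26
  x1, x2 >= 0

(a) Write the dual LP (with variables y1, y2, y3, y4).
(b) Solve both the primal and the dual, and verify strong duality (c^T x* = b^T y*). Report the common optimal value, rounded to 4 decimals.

The standard primal-dual pair for 'max c^T x s.t. A x <= b, x >= 0' is:
  Dual:  min b^T y  s.t.  A^T y >= c,  y >= 0.

So the dual LP is:
  minimize  8y1 + 9y2 + 31y3 + 26y4
  subject to:
    y1 + 2y3 + 3y4 >= 3
    y2 + 2y3 + 2y4 >= 1
    y1, y2, y3, y4 >= 0

Solving the primal: x* = (8, 1).
  primal value c^T x* = 25.
Solving the dual: y* = (1.5, 0, 0, 0.5).
  dual value b^T y* = 25.
Strong duality: c^T x* = b^T y*. Confirmed.

25


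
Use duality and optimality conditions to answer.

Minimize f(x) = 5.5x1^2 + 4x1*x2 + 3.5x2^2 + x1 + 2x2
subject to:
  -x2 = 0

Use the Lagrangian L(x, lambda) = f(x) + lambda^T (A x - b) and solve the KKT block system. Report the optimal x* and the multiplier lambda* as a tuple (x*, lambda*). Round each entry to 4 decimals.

Form the Lagrangian:
  L(x, lambda) = (1/2) x^T Q x + c^T x + lambda^T (A x - b)
Stationarity (grad_x L = 0): Q x + c + A^T lambda = 0.
Primal feasibility: A x = b.

This gives the KKT block system:
  [ Q   A^T ] [ x     ]   [-c ]
  [ A    0  ] [ lambda ] = [ b ]

Solving the linear system:
  x*      = (-0.0909, 0)
  lambda* = (1.6364)
  f(x*)   = -0.0455

x* = (-0.0909, 0), lambda* = (1.6364)


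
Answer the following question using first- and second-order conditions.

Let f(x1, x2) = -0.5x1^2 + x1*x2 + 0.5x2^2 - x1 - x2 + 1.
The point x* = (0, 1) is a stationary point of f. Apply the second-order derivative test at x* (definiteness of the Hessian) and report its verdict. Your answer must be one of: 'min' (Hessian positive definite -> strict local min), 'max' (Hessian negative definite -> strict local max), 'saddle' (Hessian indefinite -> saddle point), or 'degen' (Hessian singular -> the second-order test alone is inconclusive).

Compute the Hessian H = grad^2 f:
  H = [[-1, 1], [1, 1]]
Verify stationarity: grad f(x*) = H x* + g = (0, 0).
Eigenvalues of H: -1.4142, 1.4142.
Eigenvalues have mixed signs, so H is indefinite -> x* is a saddle point.

saddle


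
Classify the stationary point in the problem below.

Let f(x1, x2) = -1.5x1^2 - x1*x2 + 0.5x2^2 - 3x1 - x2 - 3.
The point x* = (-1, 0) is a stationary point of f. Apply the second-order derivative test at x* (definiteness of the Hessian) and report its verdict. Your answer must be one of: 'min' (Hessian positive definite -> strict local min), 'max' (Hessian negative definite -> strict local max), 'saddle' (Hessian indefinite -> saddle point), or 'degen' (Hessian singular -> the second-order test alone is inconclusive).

Compute the Hessian H = grad^2 f:
  H = [[-3, -1], [-1, 1]]
Verify stationarity: grad f(x*) = H x* + g = (0, 0).
Eigenvalues of H: -3.2361, 1.2361.
Eigenvalues have mixed signs, so H is indefinite -> x* is a saddle point.

saddle


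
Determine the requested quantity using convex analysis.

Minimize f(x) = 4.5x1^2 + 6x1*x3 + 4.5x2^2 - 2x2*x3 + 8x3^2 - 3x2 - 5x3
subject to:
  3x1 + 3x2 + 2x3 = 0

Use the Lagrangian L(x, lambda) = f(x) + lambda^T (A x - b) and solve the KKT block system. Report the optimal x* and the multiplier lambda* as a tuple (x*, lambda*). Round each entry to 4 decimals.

Form the Lagrangian:
  L(x, lambda) = (1/2) x^T Q x + c^T x + lambda^T (A x - b)
Stationarity (grad_x L = 0): Q x + c + A^T lambda = 0.
Primal feasibility: A x = b.

This gives the KKT block system:
  [ Q   A^T ] [ x     ]   [-c ]
  [ A    0  ] [ lambda ] = [ b ]

Solving the linear system:
  x*      = (-0.5189, 0.217, 0.4528)
  lambda* = (0.6509)
  f(x*)   = -1.4575

x* = (-0.5189, 0.217, 0.4528), lambda* = (0.6509)


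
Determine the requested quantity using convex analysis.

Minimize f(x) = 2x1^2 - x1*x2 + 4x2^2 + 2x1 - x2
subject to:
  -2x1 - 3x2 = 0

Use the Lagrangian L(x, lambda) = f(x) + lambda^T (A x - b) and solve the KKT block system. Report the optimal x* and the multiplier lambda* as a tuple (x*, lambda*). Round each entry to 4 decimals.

Form the Lagrangian:
  L(x, lambda) = (1/2) x^T Q x + c^T x + lambda^T (A x - b)
Stationarity (grad_x L = 0): Q x + c + A^T lambda = 0.
Primal feasibility: A x = b.

This gives the KKT block system:
  [ Q   A^T ] [ x     ]   [-c ]
  [ A    0  ] [ lambda ] = [ b ]

Solving the linear system:
  x*      = (-0.3, 0.2)
  lambda* = (0.3)
  f(x*)   = -0.4

x* = (-0.3, 0.2), lambda* = (0.3)


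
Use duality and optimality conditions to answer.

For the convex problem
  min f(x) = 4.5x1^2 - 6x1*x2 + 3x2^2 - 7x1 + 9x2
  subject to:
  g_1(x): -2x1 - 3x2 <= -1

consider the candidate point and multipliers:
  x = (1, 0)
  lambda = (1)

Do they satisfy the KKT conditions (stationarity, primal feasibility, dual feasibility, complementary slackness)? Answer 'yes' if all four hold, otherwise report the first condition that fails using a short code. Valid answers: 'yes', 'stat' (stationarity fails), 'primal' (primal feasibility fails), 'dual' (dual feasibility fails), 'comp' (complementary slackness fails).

Gradient of f: grad f(x) = Q x + c = (2, 3)
Constraint values g_i(x) = a_i^T x - b_i:
  g_1((1, 0)) = -1
Stationarity residual: grad f(x) + sum_i lambda_i a_i = (0, 0)
  -> stationarity OK
Primal feasibility (all g_i <= 0): OK
Dual feasibility (all lambda_i >= 0): OK
Complementary slackness (lambda_i * g_i(x) = 0 for all i): FAILS

Verdict: the first failing condition is complementary_slackness -> comp.

comp


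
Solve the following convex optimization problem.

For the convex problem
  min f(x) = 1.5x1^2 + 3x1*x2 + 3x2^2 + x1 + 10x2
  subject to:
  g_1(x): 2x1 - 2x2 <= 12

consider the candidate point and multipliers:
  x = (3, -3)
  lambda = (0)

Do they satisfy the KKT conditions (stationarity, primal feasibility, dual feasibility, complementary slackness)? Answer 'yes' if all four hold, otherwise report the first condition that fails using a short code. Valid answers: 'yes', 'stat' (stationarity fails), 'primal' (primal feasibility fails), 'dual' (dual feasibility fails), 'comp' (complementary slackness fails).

Gradient of f: grad f(x) = Q x + c = (1, 1)
Constraint values g_i(x) = a_i^T x - b_i:
  g_1((3, -3)) = 0
Stationarity residual: grad f(x) + sum_i lambda_i a_i = (1, 1)
  -> stationarity FAILS
Primal feasibility (all g_i <= 0): OK
Dual feasibility (all lambda_i >= 0): OK
Complementary slackness (lambda_i * g_i(x) = 0 for all i): OK

Verdict: the first failing condition is stationarity -> stat.

stat


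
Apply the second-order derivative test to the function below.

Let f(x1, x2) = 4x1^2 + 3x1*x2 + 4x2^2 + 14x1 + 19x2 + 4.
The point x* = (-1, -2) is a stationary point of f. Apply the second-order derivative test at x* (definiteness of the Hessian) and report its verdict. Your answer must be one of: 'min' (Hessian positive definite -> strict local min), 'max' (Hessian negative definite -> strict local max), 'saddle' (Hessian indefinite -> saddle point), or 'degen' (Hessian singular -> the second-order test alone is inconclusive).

Compute the Hessian H = grad^2 f:
  H = [[8, 3], [3, 8]]
Verify stationarity: grad f(x*) = H x* + g = (0, 0).
Eigenvalues of H: 5, 11.
Both eigenvalues > 0, so H is positive definite -> x* is a strict local min.

min


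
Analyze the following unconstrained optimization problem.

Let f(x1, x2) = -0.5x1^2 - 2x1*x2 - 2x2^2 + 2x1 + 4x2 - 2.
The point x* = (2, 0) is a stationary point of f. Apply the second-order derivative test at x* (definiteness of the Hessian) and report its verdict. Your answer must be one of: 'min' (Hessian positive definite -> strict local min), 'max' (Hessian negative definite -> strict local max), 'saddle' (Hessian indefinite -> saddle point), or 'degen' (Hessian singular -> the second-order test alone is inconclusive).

Compute the Hessian H = grad^2 f:
  H = [[-1, -2], [-2, -4]]
Verify stationarity: grad f(x*) = H x* + g = (0, 0).
Eigenvalues of H: -5, 0.
H has a zero eigenvalue (singular; negative semidefinite but not definite), so H is neither positive definite, negative definite, nor indefinite. The second-order test alone is inconclusive -> degen.
(Indeed, f is constant along the null direction of H through x*, so x* is not a strict local extremum.)

degen


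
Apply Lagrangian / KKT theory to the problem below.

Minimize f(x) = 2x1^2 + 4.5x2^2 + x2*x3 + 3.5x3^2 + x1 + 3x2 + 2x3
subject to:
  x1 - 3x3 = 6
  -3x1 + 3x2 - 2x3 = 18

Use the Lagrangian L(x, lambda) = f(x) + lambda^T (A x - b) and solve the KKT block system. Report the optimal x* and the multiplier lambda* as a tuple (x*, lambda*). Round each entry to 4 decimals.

Form the Lagrangian:
  L(x, lambda) = (1/2) x^T Q x + c^T x + lambda^T (A x - b)
Stationarity (grad_x L = 0): Q x + c + A^T lambda = 0.
Primal feasibility: A x = b.

This gives the KKT block system:
  [ Q   A^T ] [ x     ]   [-c ]
  [ A    0  ] [ lambda ] = [ b ]

Solving the linear system:
  x*      = (-2.6848, 1.3852, -2.8949)
  lambda* = (-2.8327, -4.1907)
  f(x*)   = 44.0545

x* = (-2.6848, 1.3852, -2.8949), lambda* = (-2.8327, -4.1907)


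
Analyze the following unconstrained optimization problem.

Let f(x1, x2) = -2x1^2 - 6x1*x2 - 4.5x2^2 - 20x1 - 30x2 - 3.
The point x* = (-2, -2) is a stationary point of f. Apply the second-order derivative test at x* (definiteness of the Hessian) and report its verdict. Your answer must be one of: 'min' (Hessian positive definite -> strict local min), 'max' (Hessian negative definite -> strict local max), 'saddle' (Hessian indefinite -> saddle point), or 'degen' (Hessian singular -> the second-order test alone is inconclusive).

Compute the Hessian H = grad^2 f:
  H = [[-4, -6], [-6, -9]]
Verify stationarity: grad f(x*) = H x* + g = (0, 0).
Eigenvalues of H: -13, 0.
H has a zero eigenvalue (singular; negative semidefinite but not definite), so H is neither positive definite, negative definite, nor indefinite. The second-order test alone is inconclusive -> degen.
(Indeed, f is constant along the null direction of H through x*, so x* is not a strict local extremum.)

degen


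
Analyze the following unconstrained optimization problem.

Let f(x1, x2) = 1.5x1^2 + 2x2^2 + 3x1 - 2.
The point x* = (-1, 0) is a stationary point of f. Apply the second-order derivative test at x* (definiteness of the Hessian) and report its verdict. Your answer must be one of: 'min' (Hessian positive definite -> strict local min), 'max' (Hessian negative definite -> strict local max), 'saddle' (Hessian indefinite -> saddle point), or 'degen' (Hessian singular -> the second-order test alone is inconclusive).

Compute the Hessian H = grad^2 f:
  H = [[3, 0], [0, 4]]
Verify stationarity: grad f(x*) = H x* + g = (0, 0).
Eigenvalues of H: 3, 4.
Both eigenvalues > 0, so H is positive definite -> x* is a strict local min.

min


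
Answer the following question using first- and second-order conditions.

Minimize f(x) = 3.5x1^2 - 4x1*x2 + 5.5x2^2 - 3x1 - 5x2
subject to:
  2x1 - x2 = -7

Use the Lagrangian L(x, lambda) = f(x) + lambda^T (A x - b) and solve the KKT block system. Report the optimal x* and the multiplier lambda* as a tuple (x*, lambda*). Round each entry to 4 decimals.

Form the Lagrangian:
  L(x, lambda) = (1/2) x^T Q x + c^T x + lambda^T (A x - b)
Stationarity (grad_x L = 0): Q x + c + A^T lambda = 0.
Primal feasibility: A x = b.

This gives the KKT block system:
  [ Q   A^T ] [ x     ]   [-c ]
  [ A    0  ] [ lambda ] = [ b ]

Solving the linear system:
  x*      = (-3.2286, 0.5429)
  lambda* = (13.8857)
  f(x*)   = 52.0857

x* = (-3.2286, 0.5429), lambda* = (13.8857)


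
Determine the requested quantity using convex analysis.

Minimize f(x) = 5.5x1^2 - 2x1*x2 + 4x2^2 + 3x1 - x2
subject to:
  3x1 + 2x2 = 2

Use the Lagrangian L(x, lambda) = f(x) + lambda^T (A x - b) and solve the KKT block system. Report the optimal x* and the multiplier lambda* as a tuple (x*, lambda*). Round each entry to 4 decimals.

Form the Lagrangian:
  L(x, lambda) = (1/2) x^T Q x + c^T x + lambda^T (A x - b)
Stationarity (grad_x L = 0): Q x + c + A^T lambda = 0.
Primal feasibility: A x = b.

This gives the KKT block system:
  [ Q   A^T ] [ x     ]   [-c ]
  [ A    0  ] [ lambda ] = [ b ]

Solving the linear system:
  x*      = (0.2714, 0.5929)
  lambda* = (-1.6)
  f(x*)   = 1.7107

x* = (0.2714, 0.5929), lambda* = (-1.6)


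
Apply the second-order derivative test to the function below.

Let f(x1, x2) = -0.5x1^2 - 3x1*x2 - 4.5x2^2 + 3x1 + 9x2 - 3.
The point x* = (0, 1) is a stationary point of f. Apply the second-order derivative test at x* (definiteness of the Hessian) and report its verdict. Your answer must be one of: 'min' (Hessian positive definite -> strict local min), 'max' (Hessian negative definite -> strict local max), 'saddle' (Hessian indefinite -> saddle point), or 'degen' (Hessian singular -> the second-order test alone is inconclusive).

Compute the Hessian H = grad^2 f:
  H = [[-1, -3], [-3, -9]]
Verify stationarity: grad f(x*) = H x* + g = (0, 0).
Eigenvalues of H: -10, 0.
H has a zero eigenvalue (singular; negative semidefinite but not definite), so H is neither positive definite, negative definite, nor indefinite. The second-order test alone is inconclusive -> degen.
(Indeed, f is constant along the null direction of H through x*, so x* is not a strict local extremum.)

degen


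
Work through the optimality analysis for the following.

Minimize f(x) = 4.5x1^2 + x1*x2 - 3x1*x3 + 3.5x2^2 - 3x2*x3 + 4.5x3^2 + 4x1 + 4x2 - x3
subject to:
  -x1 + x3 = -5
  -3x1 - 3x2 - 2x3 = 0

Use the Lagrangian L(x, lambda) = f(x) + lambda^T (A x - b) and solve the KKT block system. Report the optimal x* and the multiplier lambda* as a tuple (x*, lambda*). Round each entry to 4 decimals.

Form the Lagrangian:
  L(x, lambda) = (1/2) x^T Q x + c^T x + lambda^T (A x - b)
Stationarity (grad_x L = 0): Q x + c + A^T lambda = 0.
Primal feasibility: A x = b.

This gives the KKT block system:
  [ Q   A^T ] [ x     ]   [-c ]
  [ A    0  ] [ lambda ] = [ b ]

Solving the linear system:
  x*      = (2.7347, -1.2245, -2.2653)
  lambda* = (29.2245, 1.6531)
  f(x*)   = 77.2143

x* = (2.7347, -1.2245, -2.2653), lambda* = (29.2245, 1.6531)


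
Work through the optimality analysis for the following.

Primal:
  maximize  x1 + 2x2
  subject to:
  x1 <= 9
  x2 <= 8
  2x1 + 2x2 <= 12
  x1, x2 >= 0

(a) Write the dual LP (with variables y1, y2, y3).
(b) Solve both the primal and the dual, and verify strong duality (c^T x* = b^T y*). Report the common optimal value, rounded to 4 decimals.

The standard primal-dual pair for 'max c^T x s.t. A x <= b, x >= 0' is:
  Dual:  min b^T y  s.t.  A^T y >= c,  y >= 0.

So the dual LP is:
  minimize  9y1 + 8y2 + 12y3
  subject to:
    y1 + 2y3 >= 1
    y2 + 2y3 >= 2
    y1, y2, y3 >= 0

Solving the primal: x* = (0, 6).
  primal value c^T x* = 12.
Solving the dual: y* = (0, 0, 1).
  dual value b^T y* = 12.
Strong duality: c^T x* = b^T y*. Confirmed.

12


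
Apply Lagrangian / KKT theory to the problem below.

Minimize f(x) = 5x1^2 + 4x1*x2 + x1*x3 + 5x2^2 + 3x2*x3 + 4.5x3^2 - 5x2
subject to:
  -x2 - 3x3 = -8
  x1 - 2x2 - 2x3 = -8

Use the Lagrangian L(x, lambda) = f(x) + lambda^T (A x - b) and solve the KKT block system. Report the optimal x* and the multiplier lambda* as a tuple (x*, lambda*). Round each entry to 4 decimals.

Form the Lagrangian:
  L(x, lambda) = (1/2) x^T Q x + c^T x + lambda^T (A x - b)
Stationarity (grad_x L = 0): Q x + c + A^T lambda = 0.
Primal feasibility: A x = b.

This gives the KKT block system:
  [ Q   A^T ] [ x     ]   [-c ]
  [ A    0  ] [ lambda ] = [ b ]

Solving the linear system:
  x*      = (-0.9605, 1.2796, 2.2401)
  lambda* = (6.1824, 2.2462)
  f(x*)   = 30.5152

x* = (-0.9605, 1.2796, 2.2401), lambda* = (6.1824, 2.2462)


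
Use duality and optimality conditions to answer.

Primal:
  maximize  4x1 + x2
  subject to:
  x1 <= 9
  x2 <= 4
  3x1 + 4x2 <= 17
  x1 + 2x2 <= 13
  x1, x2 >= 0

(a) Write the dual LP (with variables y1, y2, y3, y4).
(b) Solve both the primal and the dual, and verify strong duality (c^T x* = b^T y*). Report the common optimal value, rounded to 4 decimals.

The standard primal-dual pair for 'max c^T x s.t. A x <= b, x >= 0' is:
  Dual:  min b^T y  s.t.  A^T y >= c,  y >= 0.

So the dual LP is:
  minimize  9y1 + 4y2 + 17y3 + 13y4
  subject to:
    y1 + 3y3 + y4 >= 4
    y2 + 4y3 + 2y4 >= 1
    y1, y2, y3, y4 >= 0

Solving the primal: x* = (5.6667, 0).
  primal value c^T x* = 22.6667.
Solving the dual: y* = (0, 0, 1.3333, 0).
  dual value b^T y* = 22.6667.
Strong duality: c^T x* = b^T y*. Confirmed.

22.6667


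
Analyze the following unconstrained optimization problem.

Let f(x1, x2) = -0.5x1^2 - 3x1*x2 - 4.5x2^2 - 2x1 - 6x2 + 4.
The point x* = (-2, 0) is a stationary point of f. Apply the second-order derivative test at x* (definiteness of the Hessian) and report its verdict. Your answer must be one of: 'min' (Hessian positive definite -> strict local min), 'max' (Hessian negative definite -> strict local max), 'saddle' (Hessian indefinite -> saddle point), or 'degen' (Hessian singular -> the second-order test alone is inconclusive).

Compute the Hessian H = grad^2 f:
  H = [[-1, -3], [-3, -9]]
Verify stationarity: grad f(x*) = H x* + g = (0, 0).
Eigenvalues of H: -10, 0.
H has a zero eigenvalue (singular; negative semidefinite but not definite), so H is neither positive definite, negative definite, nor indefinite. The second-order test alone is inconclusive -> degen.
(Indeed, f is constant along the null direction of H through x*, so x* is not a strict local extremum.)

degen


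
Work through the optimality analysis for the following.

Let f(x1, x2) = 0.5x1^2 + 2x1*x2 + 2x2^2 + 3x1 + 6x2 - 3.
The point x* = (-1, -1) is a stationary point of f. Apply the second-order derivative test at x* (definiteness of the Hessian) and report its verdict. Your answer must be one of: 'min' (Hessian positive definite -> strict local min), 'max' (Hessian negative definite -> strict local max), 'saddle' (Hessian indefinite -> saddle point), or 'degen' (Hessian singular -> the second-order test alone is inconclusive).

Compute the Hessian H = grad^2 f:
  H = [[1, 2], [2, 4]]
Verify stationarity: grad f(x*) = H x* + g = (0, 0).
Eigenvalues of H: 0, 5.
H has a zero eigenvalue (singular; positive semidefinite but not definite), so H is neither positive definite, negative definite, nor indefinite. The second-order test alone is inconclusive -> degen.
(Indeed, f is constant along the null direction of H through x*, so x* is not a strict local extremum.)

degen


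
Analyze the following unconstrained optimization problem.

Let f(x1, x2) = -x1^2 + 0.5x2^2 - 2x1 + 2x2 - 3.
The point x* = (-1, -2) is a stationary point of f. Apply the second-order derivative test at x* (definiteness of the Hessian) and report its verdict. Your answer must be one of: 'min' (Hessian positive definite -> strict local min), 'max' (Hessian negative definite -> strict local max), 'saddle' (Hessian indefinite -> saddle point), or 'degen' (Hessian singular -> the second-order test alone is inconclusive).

Compute the Hessian H = grad^2 f:
  H = [[-2, 0], [0, 1]]
Verify stationarity: grad f(x*) = H x* + g = (0, 0).
Eigenvalues of H: -2, 1.
Eigenvalues have mixed signs, so H is indefinite -> x* is a saddle point.

saddle


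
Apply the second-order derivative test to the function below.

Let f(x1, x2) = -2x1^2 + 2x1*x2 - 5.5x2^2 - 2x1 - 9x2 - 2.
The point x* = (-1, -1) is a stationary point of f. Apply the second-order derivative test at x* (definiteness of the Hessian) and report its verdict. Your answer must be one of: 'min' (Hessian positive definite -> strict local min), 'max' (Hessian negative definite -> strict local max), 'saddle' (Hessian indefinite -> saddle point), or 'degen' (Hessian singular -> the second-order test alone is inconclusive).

Compute the Hessian H = grad^2 f:
  H = [[-4, 2], [2, -11]]
Verify stationarity: grad f(x*) = H x* + g = (0, 0).
Eigenvalues of H: -11.5311, -3.4689.
Both eigenvalues < 0, so H is negative definite -> x* is a strict local max.

max


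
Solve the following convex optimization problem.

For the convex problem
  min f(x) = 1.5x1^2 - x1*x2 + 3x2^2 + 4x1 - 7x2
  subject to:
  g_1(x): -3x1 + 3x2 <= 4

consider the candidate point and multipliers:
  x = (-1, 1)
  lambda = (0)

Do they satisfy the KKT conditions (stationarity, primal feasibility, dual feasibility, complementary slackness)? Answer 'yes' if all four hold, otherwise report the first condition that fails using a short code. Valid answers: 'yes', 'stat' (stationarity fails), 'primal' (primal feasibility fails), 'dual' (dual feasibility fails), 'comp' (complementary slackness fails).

Gradient of f: grad f(x) = Q x + c = (0, 0)
Constraint values g_i(x) = a_i^T x - b_i:
  g_1((-1, 1)) = 2
Stationarity residual: grad f(x) + sum_i lambda_i a_i = (0, 0)
  -> stationarity OK
Primal feasibility (all g_i <= 0): FAILS
Dual feasibility (all lambda_i >= 0): OK
Complementary slackness (lambda_i * g_i(x) = 0 for all i): OK

Verdict: the first failing condition is primal_feasibility -> primal.

primal


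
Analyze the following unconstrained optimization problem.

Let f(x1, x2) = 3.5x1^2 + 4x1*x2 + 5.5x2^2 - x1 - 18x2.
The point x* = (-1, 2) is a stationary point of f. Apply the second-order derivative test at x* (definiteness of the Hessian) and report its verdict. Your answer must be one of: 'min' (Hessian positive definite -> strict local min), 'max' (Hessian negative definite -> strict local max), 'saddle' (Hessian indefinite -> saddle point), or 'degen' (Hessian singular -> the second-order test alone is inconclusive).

Compute the Hessian H = grad^2 f:
  H = [[7, 4], [4, 11]]
Verify stationarity: grad f(x*) = H x* + g = (0, 0).
Eigenvalues of H: 4.5279, 13.4721.
Both eigenvalues > 0, so H is positive definite -> x* is a strict local min.

min


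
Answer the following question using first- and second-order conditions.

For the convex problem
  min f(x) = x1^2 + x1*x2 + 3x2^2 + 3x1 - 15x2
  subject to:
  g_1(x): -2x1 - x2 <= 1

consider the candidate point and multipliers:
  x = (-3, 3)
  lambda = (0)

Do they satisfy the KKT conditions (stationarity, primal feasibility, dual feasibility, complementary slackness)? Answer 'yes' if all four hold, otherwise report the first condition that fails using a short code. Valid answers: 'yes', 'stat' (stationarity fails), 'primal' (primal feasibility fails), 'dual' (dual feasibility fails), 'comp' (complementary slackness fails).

Gradient of f: grad f(x) = Q x + c = (0, 0)
Constraint values g_i(x) = a_i^T x - b_i:
  g_1((-3, 3)) = 2
Stationarity residual: grad f(x) + sum_i lambda_i a_i = (0, 0)
  -> stationarity OK
Primal feasibility (all g_i <= 0): FAILS
Dual feasibility (all lambda_i >= 0): OK
Complementary slackness (lambda_i * g_i(x) = 0 for all i): OK

Verdict: the first failing condition is primal_feasibility -> primal.

primal


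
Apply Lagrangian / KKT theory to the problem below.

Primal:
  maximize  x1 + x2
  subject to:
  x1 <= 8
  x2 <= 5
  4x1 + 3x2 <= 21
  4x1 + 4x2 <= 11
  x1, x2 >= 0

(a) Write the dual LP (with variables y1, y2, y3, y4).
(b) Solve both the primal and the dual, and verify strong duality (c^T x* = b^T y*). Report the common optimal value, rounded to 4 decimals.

The standard primal-dual pair for 'max c^T x s.t. A x <= b, x >= 0' is:
  Dual:  min b^T y  s.t.  A^T y >= c,  y >= 0.

So the dual LP is:
  minimize  8y1 + 5y2 + 21y3 + 11y4
  subject to:
    y1 + 4y3 + 4y4 >= 1
    y2 + 3y3 + 4y4 >= 1
    y1, y2, y3, y4 >= 0

Solving the primal: x* = (2.75, 0).
  primal value c^T x* = 2.75.
Solving the dual: y* = (0, 0, 0, 0.25).
  dual value b^T y* = 2.75.
Strong duality: c^T x* = b^T y*. Confirmed.

2.75


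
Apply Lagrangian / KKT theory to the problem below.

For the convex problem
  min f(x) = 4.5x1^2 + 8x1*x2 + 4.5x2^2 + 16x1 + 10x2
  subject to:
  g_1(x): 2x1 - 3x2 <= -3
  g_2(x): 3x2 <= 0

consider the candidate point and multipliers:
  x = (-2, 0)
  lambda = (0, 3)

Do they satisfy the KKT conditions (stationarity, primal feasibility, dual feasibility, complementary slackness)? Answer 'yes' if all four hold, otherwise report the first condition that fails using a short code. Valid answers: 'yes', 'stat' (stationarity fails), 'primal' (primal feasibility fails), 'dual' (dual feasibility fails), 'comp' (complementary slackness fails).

Gradient of f: grad f(x) = Q x + c = (-2, -6)
Constraint values g_i(x) = a_i^T x - b_i:
  g_1((-2, 0)) = -1
  g_2((-2, 0)) = 0
Stationarity residual: grad f(x) + sum_i lambda_i a_i = (-2, 3)
  -> stationarity FAILS
Primal feasibility (all g_i <= 0): OK
Dual feasibility (all lambda_i >= 0): OK
Complementary slackness (lambda_i * g_i(x) = 0 for all i): OK

Verdict: the first failing condition is stationarity -> stat.

stat


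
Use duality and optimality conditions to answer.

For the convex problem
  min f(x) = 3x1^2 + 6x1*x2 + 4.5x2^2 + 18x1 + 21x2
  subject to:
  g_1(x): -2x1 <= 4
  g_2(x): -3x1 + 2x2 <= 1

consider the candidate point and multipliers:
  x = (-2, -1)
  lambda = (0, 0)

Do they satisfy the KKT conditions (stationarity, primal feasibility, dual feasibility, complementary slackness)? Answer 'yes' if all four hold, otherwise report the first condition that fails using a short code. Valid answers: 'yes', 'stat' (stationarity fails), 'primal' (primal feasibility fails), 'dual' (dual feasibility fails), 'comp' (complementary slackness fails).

Gradient of f: grad f(x) = Q x + c = (0, 0)
Constraint values g_i(x) = a_i^T x - b_i:
  g_1((-2, -1)) = 0
  g_2((-2, -1)) = 3
Stationarity residual: grad f(x) + sum_i lambda_i a_i = (0, 0)
  -> stationarity OK
Primal feasibility (all g_i <= 0): FAILS
Dual feasibility (all lambda_i >= 0): OK
Complementary slackness (lambda_i * g_i(x) = 0 for all i): OK

Verdict: the first failing condition is primal_feasibility -> primal.

primal


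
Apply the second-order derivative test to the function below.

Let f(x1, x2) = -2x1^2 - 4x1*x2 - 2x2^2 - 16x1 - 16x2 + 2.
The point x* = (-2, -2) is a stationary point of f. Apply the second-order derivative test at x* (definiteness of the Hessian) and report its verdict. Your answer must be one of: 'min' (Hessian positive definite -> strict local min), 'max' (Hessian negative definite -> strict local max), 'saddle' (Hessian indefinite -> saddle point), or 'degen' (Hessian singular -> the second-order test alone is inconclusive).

Compute the Hessian H = grad^2 f:
  H = [[-4, -4], [-4, -4]]
Verify stationarity: grad f(x*) = H x* + g = (0, 0).
Eigenvalues of H: -8, 0.
H has a zero eigenvalue (singular; negative semidefinite but not definite), so H is neither positive definite, negative definite, nor indefinite. The second-order test alone is inconclusive -> degen.
(Indeed, f is constant along the null direction of H through x*, so x* is not a strict local extremum.)

degen


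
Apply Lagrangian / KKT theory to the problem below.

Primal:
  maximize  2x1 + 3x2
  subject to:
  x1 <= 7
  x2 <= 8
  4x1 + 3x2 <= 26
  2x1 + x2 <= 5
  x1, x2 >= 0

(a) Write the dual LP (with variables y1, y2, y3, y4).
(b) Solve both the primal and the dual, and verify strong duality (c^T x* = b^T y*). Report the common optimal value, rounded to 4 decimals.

The standard primal-dual pair for 'max c^T x s.t. A x <= b, x >= 0' is:
  Dual:  min b^T y  s.t.  A^T y >= c,  y >= 0.

So the dual LP is:
  minimize  7y1 + 8y2 + 26y3 + 5y4
  subject to:
    y1 + 4y3 + 2y4 >= 2
    y2 + 3y3 + y4 >= 3
    y1, y2, y3, y4 >= 0

Solving the primal: x* = (0, 5).
  primal value c^T x* = 15.
Solving the dual: y* = (0, 0, 0, 3).
  dual value b^T y* = 15.
Strong duality: c^T x* = b^T y*. Confirmed.

15


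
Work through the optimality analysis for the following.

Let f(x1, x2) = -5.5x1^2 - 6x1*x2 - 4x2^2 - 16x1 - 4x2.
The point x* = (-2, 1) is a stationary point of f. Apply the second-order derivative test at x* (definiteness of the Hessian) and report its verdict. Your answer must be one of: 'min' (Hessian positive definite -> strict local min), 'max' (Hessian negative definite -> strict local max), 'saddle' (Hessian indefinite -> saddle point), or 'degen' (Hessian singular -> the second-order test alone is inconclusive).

Compute the Hessian H = grad^2 f:
  H = [[-11, -6], [-6, -8]]
Verify stationarity: grad f(x*) = H x* + g = (0, 0).
Eigenvalues of H: -15.6847, -3.3153.
Both eigenvalues < 0, so H is negative definite -> x* is a strict local max.

max


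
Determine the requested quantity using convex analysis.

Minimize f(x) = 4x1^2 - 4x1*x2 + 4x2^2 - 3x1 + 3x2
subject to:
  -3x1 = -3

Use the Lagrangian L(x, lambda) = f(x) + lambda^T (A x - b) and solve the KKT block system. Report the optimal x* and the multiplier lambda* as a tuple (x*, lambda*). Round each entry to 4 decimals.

Form the Lagrangian:
  L(x, lambda) = (1/2) x^T Q x + c^T x + lambda^T (A x - b)
Stationarity (grad_x L = 0): Q x + c + A^T lambda = 0.
Primal feasibility: A x = b.

This gives the KKT block system:
  [ Q   A^T ] [ x     ]   [-c ]
  [ A    0  ] [ lambda ] = [ b ]

Solving the linear system:
  x*      = (1, 0.125)
  lambda* = (1.5)
  f(x*)   = 0.9375

x* = (1, 0.125), lambda* = (1.5)


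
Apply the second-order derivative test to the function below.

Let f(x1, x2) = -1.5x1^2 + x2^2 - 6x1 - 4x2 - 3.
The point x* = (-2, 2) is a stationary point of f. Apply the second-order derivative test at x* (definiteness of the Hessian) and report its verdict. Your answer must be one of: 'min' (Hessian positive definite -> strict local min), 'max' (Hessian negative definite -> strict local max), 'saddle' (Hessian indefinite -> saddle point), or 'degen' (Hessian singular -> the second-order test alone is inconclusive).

Compute the Hessian H = grad^2 f:
  H = [[-3, 0], [0, 2]]
Verify stationarity: grad f(x*) = H x* + g = (0, 0).
Eigenvalues of H: -3, 2.
Eigenvalues have mixed signs, so H is indefinite -> x* is a saddle point.

saddle


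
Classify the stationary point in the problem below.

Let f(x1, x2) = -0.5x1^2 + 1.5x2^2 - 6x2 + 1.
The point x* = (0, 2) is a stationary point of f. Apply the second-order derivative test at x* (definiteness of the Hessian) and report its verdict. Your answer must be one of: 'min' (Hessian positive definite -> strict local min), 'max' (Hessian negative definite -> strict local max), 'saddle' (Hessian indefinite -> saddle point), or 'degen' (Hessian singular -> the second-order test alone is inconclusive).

Compute the Hessian H = grad^2 f:
  H = [[-1, 0], [0, 3]]
Verify stationarity: grad f(x*) = H x* + g = (0, 0).
Eigenvalues of H: -1, 3.
Eigenvalues have mixed signs, so H is indefinite -> x* is a saddle point.

saddle


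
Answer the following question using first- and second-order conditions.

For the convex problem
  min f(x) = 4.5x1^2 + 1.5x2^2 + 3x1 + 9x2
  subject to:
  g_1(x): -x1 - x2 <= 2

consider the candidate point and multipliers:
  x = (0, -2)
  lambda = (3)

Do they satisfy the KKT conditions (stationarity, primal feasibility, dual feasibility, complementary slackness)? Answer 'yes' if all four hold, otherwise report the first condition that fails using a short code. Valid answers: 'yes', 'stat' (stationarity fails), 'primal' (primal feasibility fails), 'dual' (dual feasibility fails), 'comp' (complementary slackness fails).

Gradient of f: grad f(x) = Q x + c = (3, 3)
Constraint values g_i(x) = a_i^T x - b_i:
  g_1((0, -2)) = 0
Stationarity residual: grad f(x) + sum_i lambda_i a_i = (0, 0)
  -> stationarity OK
Primal feasibility (all g_i <= 0): OK
Dual feasibility (all lambda_i >= 0): OK
Complementary slackness (lambda_i * g_i(x) = 0 for all i): OK

Verdict: yes, KKT holds.

yes


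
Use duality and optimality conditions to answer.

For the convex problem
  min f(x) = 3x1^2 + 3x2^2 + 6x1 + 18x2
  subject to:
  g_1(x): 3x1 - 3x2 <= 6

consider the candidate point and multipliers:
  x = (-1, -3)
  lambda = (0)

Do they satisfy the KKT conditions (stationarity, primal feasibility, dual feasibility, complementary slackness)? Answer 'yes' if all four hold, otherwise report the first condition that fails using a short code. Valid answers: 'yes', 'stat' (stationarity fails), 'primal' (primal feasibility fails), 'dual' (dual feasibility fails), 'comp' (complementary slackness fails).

Gradient of f: grad f(x) = Q x + c = (0, 0)
Constraint values g_i(x) = a_i^T x - b_i:
  g_1((-1, -3)) = 0
Stationarity residual: grad f(x) + sum_i lambda_i a_i = (0, 0)
  -> stationarity OK
Primal feasibility (all g_i <= 0): OK
Dual feasibility (all lambda_i >= 0): OK
Complementary slackness (lambda_i * g_i(x) = 0 for all i): OK

Verdict: yes, KKT holds.

yes


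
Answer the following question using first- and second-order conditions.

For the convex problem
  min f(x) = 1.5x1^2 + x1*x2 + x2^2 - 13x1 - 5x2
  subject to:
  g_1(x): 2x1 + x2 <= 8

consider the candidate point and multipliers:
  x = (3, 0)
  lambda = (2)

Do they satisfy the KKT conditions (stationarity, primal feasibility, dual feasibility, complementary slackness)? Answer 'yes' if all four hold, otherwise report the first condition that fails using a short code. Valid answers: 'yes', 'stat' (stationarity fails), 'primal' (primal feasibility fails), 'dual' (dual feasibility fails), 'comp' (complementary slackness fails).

Gradient of f: grad f(x) = Q x + c = (-4, -2)
Constraint values g_i(x) = a_i^T x - b_i:
  g_1((3, 0)) = -2
Stationarity residual: grad f(x) + sum_i lambda_i a_i = (0, 0)
  -> stationarity OK
Primal feasibility (all g_i <= 0): OK
Dual feasibility (all lambda_i >= 0): OK
Complementary slackness (lambda_i * g_i(x) = 0 for all i): FAILS

Verdict: the first failing condition is complementary_slackness -> comp.

comp


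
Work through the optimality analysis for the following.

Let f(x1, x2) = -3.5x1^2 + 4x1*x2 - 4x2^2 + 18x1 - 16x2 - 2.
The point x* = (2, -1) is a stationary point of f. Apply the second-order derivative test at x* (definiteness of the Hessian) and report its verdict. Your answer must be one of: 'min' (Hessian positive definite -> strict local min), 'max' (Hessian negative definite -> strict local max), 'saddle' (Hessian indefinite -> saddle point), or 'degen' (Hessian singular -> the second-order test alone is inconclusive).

Compute the Hessian H = grad^2 f:
  H = [[-7, 4], [4, -8]]
Verify stationarity: grad f(x*) = H x* + g = (0, 0).
Eigenvalues of H: -11.5311, -3.4689.
Both eigenvalues < 0, so H is negative definite -> x* is a strict local max.

max


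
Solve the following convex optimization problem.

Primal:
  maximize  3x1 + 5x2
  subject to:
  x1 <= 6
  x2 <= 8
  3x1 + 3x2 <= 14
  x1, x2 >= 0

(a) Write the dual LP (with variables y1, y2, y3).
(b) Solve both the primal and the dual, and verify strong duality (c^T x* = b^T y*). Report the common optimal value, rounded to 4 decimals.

The standard primal-dual pair for 'max c^T x s.t. A x <= b, x >= 0' is:
  Dual:  min b^T y  s.t.  A^T y >= c,  y >= 0.

So the dual LP is:
  minimize  6y1 + 8y2 + 14y3
  subject to:
    y1 + 3y3 >= 3
    y2 + 3y3 >= 5
    y1, y2, y3 >= 0

Solving the primal: x* = (0, 4.6667).
  primal value c^T x* = 23.3333.
Solving the dual: y* = (0, 0, 1.6667).
  dual value b^T y* = 23.3333.
Strong duality: c^T x* = b^T y*. Confirmed.

23.3333


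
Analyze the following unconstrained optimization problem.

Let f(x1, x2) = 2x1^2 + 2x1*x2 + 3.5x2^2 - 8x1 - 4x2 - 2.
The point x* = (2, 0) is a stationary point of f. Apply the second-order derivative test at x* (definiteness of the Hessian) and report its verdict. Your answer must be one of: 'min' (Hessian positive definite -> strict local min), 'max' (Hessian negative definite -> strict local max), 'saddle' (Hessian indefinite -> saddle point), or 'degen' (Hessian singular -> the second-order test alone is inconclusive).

Compute the Hessian H = grad^2 f:
  H = [[4, 2], [2, 7]]
Verify stationarity: grad f(x*) = H x* + g = (0, 0).
Eigenvalues of H: 3, 8.
Both eigenvalues > 0, so H is positive definite -> x* is a strict local min.

min


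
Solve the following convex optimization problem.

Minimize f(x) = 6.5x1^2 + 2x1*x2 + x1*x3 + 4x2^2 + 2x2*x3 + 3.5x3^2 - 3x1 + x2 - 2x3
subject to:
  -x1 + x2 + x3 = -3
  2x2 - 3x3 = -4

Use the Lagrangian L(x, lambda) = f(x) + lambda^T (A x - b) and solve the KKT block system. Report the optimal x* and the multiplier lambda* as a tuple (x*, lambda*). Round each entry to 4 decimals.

Form the Lagrangian:
  L(x, lambda) = (1/2) x^T Q x + c^T x + lambda^T (A x - b)
Stationarity (grad_x L = 0): Q x + c + A^T lambda = 0.
Primal feasibility: A x = b.

This gives the KKT block system:
  [ Q   A^T ] [ x     ]   [-c ]
  [ A    0  ] [ lambda ] = [ b ]

Solving the linear system:
  x*      = (1.1796, -1.8922, 0.0718)
  lambda* = (8.6219, 1.5066)
  f(x*)   = 13.1588

x* = (1.1796, -1.8922, 0.0718), lambda* = (8.6219, 1.5066)


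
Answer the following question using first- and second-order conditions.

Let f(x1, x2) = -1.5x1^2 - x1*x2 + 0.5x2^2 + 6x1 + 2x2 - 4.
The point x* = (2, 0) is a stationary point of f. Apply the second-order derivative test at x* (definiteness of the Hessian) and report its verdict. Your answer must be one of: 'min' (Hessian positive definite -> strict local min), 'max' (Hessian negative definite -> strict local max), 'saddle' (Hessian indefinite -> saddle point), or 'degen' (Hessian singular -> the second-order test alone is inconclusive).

Compute the Hessian H = grad^2 f:
  H = [[-3, -1], [-1, 1]]
Verify stationarity: grad f(x*) = H x* + g = (0, 0).
Eigenvalues of H: -3.2361, 1.2361.
Eigenvalues have mixed signs, so H is indefinite -> x* is a saddle point.

saddle


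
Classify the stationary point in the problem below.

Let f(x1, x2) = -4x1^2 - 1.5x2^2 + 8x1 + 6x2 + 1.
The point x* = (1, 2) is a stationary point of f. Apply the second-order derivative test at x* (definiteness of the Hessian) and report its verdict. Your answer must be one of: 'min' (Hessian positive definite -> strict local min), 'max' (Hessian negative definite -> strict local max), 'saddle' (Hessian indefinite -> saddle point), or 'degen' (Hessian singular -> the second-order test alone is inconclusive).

Compute the Hessian H = grad^2 f:
  H = [[-8, 0], [0, -3]]
Verify stationarity: grad f(x*) = H x* + g = (0, 0).
Eigenvalues of H: -8, -3.
Both eigenvalues < 0, so H is negative definite -> x* is a strict local max.

max
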